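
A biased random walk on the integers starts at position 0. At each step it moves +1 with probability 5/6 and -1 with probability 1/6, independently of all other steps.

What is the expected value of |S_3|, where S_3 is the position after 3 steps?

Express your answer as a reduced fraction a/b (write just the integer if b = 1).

Answer: 13/6

Derivation:
S_3 takes values m ≡ 1 (mod 2) with |m| ≤ 3; P(S_3=m) = C(3,(3+m)/2) · (5/6)^((3+m)/2) · (1/6)^((3-m)/2).
Distribution: P(S=-3)=1/216, P(S=-1)=5/72, P(S=1)=25/72, P(S=3)=125/216
E[|S_3|] = Σ_m |m|·P(S_3=m) = 13/6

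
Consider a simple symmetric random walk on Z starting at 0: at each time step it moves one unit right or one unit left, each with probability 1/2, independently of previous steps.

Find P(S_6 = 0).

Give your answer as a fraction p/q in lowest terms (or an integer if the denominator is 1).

Answer: 5/16

Derivation:
To reach position 0 after 6 steps: need 3 steps of +1 and 3 of -1.
Favorable paths: C(6,3) = 20
Total paths: 2^6 = 64
P = 20/64 = 5/16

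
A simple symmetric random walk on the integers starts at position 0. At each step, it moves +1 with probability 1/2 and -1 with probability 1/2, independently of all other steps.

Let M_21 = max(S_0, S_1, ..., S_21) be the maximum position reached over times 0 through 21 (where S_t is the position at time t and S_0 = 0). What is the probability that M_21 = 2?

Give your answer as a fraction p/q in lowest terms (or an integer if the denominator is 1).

Answer: 146965/1048576

Derivation:
Let M_21 = max(S_0,...,S_21). Use the reflection principle: for j ≥ 1, #{paths with M_21 ≥ j} = #{S_21 ≥ j} + #{S_21 ≥ j+1}.
By reflection, #{M_21 ≥ 2} = #{S_21 ≥ 2} + #{S_21 ≥ 3} = 695860 + 695860 = 1391720.
#{M_21 ≥ 3} = #{S_21 ≥ 3} + #{S_21 ≥ 4} = 695860 + 401930 = 1097790.
#{M_21 = 2} = 1391720 - 1097790 = 293930.
P(M_21 = 2) = 293930/2097152 = 146965/1048576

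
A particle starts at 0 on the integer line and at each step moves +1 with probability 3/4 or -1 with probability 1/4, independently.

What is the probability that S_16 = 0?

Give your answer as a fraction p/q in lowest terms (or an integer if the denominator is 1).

Answer: 42220035/2147483648

Derivation:
To be at 0 after 16 steps: need exactly 8 steps of +1 and 8 of -1.
Number of such sequences: C(16,8) = 12870
Each has probability (3/4)^8 · (1/4)^8 = 6561/4294967296
P = 12870 · 6561/4294967296 = 42220035/2147483648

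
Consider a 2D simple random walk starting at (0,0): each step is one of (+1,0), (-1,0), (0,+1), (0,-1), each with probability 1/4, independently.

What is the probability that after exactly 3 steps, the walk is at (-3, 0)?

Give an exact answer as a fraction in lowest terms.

Let h be the number of horizontal steps (so 3-h are vertical). To end at (-3,0) need (h-3)/2 right-steps and ((3-h)+0)/2 up-steps.
Sum over h with 3 ≤ h ≤ 3, h ≡ 1 (mod 2), 3-h ≡ 0 (mod 2):
h=3: C(3,3)·C(3,0)·C(0,0) = 1·1·1 = 1
Total favorable: 1
Total paths: 4^3 = 64
P = 1/64 = 1/64

Answer: 1/64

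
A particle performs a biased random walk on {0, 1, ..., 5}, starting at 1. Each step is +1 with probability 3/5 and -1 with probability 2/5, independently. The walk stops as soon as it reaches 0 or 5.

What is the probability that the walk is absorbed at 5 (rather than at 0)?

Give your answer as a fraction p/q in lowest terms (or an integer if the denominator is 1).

Answer: 81/211

Derivation:
Biased walk: p = 3/5, q = 2/5, r = q/p = 2/3
Gambler's ruin: P(hit 5 before 0 | start at 1) = (1 - r^a)/(1 - r^N)
r^1 = 2/3; r^5 = 32/243
P = (1 - 2/3) / (1 - 32/243) = 1/3 / 211/243 = 81/211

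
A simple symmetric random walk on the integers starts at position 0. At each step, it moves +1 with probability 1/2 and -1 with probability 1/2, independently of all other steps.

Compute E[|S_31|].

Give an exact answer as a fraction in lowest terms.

Answer: 300540195/67108864

Derivation:
S_31 takes values m ≡ 1 (mod 2) with |m| ≤ 31; P(S_31=m) = C(31,(31+m)/2)/2^31.
Total paths: 2^31 = 2147483648
Distribution: P(S=-31)=1/2147483648, P(S=-29)=31/2147483648, P(S=-27)=465/2147483648, P(S=-25)=4495/2147483648, P(S=-23)=31465/2147483648, P(S=-21)=169911/2147483648, P(S=-19)=736281/2147483648, P(S=-17)=2629575/2147483648, P(S=-15)=7888725/2147483648, P(S=-13)=20160075/2147483648, P(S=-11)=44352165/2147483648, P(S=-9)=84672315/2147483648, P(S=-7)=141120525/2147483648, P(S=-5)=206253075/2147483648, P(S=-3)=265182525/2147483648, P(S=-1)=300540195/2147483648, P(S=1)=300540195/2147483648, P(S=3)=265182525/2147483648, P(S=5)=206253075/2147483648, P(S=7)=141120525/2147483648, P(S=9)=84672315/2147483648, P(S=11)=44352165/2147483648, P(S=13)=20160075/2147483648, P(S=15)=7888725/2147483648, P(S=17)=2629575/2147483648, P(S=19)=736281/2147483648, P(S=21)=169911/2147483648, P(S=23)=31465/2147483648, P(S=25)=4495/2147483648, P(S=27)=465/2147483648, P(S=29)=31/2147483648, P(S=31)=1/2147483648
E[|S_31|] = Σ_m |m|·P(S_31=m) = 9617286240/2147483648 = 300540195/67108864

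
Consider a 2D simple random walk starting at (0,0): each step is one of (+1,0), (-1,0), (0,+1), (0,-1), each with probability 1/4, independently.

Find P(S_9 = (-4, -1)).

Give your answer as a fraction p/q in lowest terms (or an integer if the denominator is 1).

Let h be the number of horizontal steps (so 9-h are vertical). To end at (-4,-1) need (h-4)/2 right-steps and ((9-h)-1)/2 up-steps.
Sum over h with 4 ≤ h ≤ 8, h ≡ 0 (mod 2), 9-h ≡ 1 (mod 2):
h=4: C(9,4)·C(4,0)·C(5,2) = 126·1·10 = 1260
h=6: C(9,6)·C(6,1)·C(3,1) = 84·6·3 = 1512
h=8: C(9,8)·C(8,2)·C(1,0) = 9·28·1 = 252
Total favorable: 3024
Total paths: 4^9 = 262144
P = 3024/262144 = 189/16384

Answer: 189/16384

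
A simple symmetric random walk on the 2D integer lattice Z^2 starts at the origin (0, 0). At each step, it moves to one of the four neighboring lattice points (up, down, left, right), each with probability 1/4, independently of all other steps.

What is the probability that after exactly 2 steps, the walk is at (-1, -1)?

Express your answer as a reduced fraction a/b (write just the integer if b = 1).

Answer: 1/8

Derivation:
Let h be the number of horizontal steps (so 2-h are vertical). To end at (-1,-1) need (h-1)/2 right-steps and ((2-h)-1)/2 up-steps.
Sum over h with 1 ≤ h ≤ 1, h ≡ 1 (mod 2), 2-h ≡ 1 (mod 2):
h=1: C(2,1)·C(1,0)·C(1,0) = 2·1·1 = 2
Total favorable: 2
Total paths: 4^2 = 16
P = 2/16 = 1/8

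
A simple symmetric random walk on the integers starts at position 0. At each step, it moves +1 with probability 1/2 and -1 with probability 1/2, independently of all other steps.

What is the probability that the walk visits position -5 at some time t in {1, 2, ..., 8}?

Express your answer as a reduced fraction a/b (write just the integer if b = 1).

Answer: 9/128

Derivation:
Count via complement. Let g(t,s) = #length-t paths at position s with S_1..S_t all ≠ -5.
g(t,s) = g(t-1,s-1) + g(t-1,s+1) for s ≠ -5; g(t,-5) = 0.
t=0: g(0,0)=1
t=1: g(1,-1)=1 g(1,1)=1
t=2: g(2,-2)=1 g(2,0)=2 g(2,2)=1
t=3: g(3,-3)=1 g(3,-1)=3 g(3,1)=3 g(3,3)=1
t=4: g(4,-4)=1 g(4,-2)=4 g(4,0)=6 g(4,2)=4 g(4,4)=1
t=5: g(5,-3)=5 g(5,-1)=10 g(5,1)=10 g(5,3)=5 g(5,5)=1
t=6: g(6,-4)=5 g(6,-2)=15 g(6,0)=20 g(6,2)=15 g(6,4)=6 g(6,6)=1
t=7: g(7,-3)=20 g(7,-1)=35 g(7,1)=35 g(7,3)=21 g(7,5)=7 g(7,7)=1
t=8: g(8,-4)=20 g(8,-2)=55 g(8,0)=70 g(8,2)=56 g(8,4)=28 g(8,6)=8 g(8,8)=1
Paths never hitting -5: Σ_s g(8,s) = 238
Paths hitting -5: 2^8 - 238 = 18
P = 18/256 = 9/128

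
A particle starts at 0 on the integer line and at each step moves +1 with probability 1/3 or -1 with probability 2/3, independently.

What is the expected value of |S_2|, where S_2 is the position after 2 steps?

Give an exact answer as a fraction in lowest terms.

Answer: 10/9

Derivation:
S_2 takes values m ≡ 0 (mod 2) with |m| ≤ 2; P(S_2=m) = C(2,(2+m)/2) · (1/3)^((2+m)/2) · (2/3)^((2-m)/2).
Distribution: P(S=-2)=4/9, P(S=0)=4/9, P(S=2)=1/9
E[|S_2|] = Σ_m |m|·P(S_2=m) = 10/9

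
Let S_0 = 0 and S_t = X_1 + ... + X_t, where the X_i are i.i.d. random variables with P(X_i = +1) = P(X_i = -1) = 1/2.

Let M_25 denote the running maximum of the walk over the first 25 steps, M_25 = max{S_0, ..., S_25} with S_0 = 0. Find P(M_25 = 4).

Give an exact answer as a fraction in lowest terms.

Answer: 408595/4194304

Derivation:
Let M_25 = max(S_0,...,S_25). Use the reflection principle: for j ≥ 1, #{paths with M_25 ≥ j} = #{S_25 ≥ j} + #{S_25 ≥ j+1}.
By reflection, #{M_25 ≥ 4} = #{S_25 ≥ 4} + #{S_25 ≥ 5} = 7119516 + 7119516 = 14239032.
#{M_25 ≥ 5} = #{S_25 ≥ 5} + #{S_25 ≥ 6} = 7119516 + 3850756 = 10970272.
#{M_25 = 4} = 14239032 - 10970272 = 3268760.
P(M_25 = 4) = 3268760/33554432 = 408595/4194304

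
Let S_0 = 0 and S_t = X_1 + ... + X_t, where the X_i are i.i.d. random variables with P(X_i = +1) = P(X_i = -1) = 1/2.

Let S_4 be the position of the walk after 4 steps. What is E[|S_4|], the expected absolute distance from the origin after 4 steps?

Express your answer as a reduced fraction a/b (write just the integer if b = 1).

S_4 takes values m ≡ 0 (mod 2) with |m| ≤ 4; P(S_4=m) = C(4,(4+m)/2)/2^4.
Total paths: 2^4 = 16
Distribution: P(S=-4)=1/16, P(S=-2)=4/16, P(S=0)=6/16, P(S=2)=4/16, P(S=4)=1/16
E[|S_4|] = Σ_m |m|·P(S_4=m) = 24/16 = 3/2

Answer: 3/2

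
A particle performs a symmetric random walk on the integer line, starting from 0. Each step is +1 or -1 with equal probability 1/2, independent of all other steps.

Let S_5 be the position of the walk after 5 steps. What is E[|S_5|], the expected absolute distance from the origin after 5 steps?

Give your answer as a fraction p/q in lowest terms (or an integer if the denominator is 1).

Answer: 15/8

Derivation:
S_5 takes values m ≡ 1 (mod 2) with |m| ≤ 5; P(S_5=m) = C(5,(5+m)/2)/2^5.
Total paths: 2^5 = 32
Distribution: P(S=-5)=1/32, P(S=-3)=5/32, P(S=-1)=10/32, P(S=1)=10/32, P(S=3)=5/32, P(S=5)=1/32
E[|S_5|] = Σ_m |m|·P(S_5=m) = 60/32 = 15/8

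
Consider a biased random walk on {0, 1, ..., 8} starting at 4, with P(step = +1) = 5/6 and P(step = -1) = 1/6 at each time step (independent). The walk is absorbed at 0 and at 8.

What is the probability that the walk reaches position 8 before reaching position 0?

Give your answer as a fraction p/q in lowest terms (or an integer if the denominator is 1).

Biased walk: p = 5/6, q = 1/6, r = q/p = 1/5
Gambler's ruin: P(hit 8 before 0 | start at 4) = (1 - r^a)/(1 - r^N)
r^4 = 1/625; r^8 = 1/390625
P = (1 - 1/625) / (1 - 1/390625) = 624/625 / 390624/390625 = 625/626

Answer: 625/626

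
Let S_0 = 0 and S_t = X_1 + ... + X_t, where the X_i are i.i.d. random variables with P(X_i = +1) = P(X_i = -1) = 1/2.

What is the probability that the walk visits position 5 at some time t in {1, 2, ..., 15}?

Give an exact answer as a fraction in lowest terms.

Answer: 6885/32768

Derivation:
Count via complement. Let g(t,s) = #length-t paths at position s with S_1..S_t all ≠ 5.
g(t,s) = g(t-1,s-1) + g(t-1,s+1) for s ≠ 5; g(t,5) = 0.
t=0: g(0,0)=1
t=1: g(1,-1)=1 g(1,1)=1
t=2: g(2,-2)=1 g(2,0)=2 g(2,2)=1
t=3: g(3,-3)=1 g(3,-1)=3 g(3,1)=3 g(3,3)=1
t=4: g(4,-4)=1 g(4,-2)=4 g(4,0)=6 g(4,2)=4 g(4,4)=1
t=5: g(5,-5)=1 g(5,-3)=5 g(5,-1)=10 g(5,1)=10 g(5,3)=5
t=6: g(6,-6)=1 g(6,-4)=6 g(6,-2)=15 g(6,0)=20 g(6,2)=15 g(6,4)=5
t=7: g(7,-7)=1 g(7,-5)=7 g(7,-3)=21 g(7,-1)=35 g(7,1)=35 g(7,3)=20
t=8: g(8,-8)=1 g(8,-6)=8 g(8,-4)=28 g(8,-2)=56 g(8,0)=70 g(8,2)=55 g(8,4)=20
t=9: g(9,-9)=1 g(9,-7)=9 g(9,-5)=36 g(9,-3)=84 g(9,-1)=126 g(9,1)=125 g(9,3)=75
t=10: g(10,-10)=1 g(10,-8)=10 g(10,-6)=45 g(10,-4)=120 g(10,-2)=210 g(10,0)=251 g(10,2)=200 g(10,4)=75
t=11: g(11,-11)=1 g(11,-9)=11 g(11,-7)=55 g(11,-5)=165 g(11,-3)=330 g(11,-1)=461 g(11,1)=451 g(11,3)=275
t=12: g(12,-12)=1 g(12,-10)=12 g(12,-8)=66 g(12,-6)=220 g(12,-4)=495 g(12,-2)=791 g(12,0)=912 g(12,2)=726 g(12,4)=275
t=13: g(13,-13)=1 g(13,-11)=13 g(13,-9)=78 g(13,-7)=286 g(13,-5)=715 g(13,-3)=1286 g(13,-1)=1703 g(13,1)=1638 g(13,3)=1001
t=14: g(14,-14)=1 g(14,-12)=14 g(14,-10)=91 g(14,-8)=364 g(14,-6)=1001 g(14,-4)=2001 g(14,-2)=2989 g(14,0)=3341 g(14,2)=2639 g(14,4)=1001
t=15: g(15,-15)=1 g(15,-13)=15 g(15,-11)=105 g(15,-9)=455 g(15,-7)=1365 g(15,-5)=3002 g(15,-3)=4990 g(15,-1)=6330 g(15,1)=5980 g(15,3)=3640
Paths never hitting 5: Σ_s g(15,s) = 25883
Paths hitting 5: 2^15 - 25883 = 6885
P = 6885/32768 = 6885/32768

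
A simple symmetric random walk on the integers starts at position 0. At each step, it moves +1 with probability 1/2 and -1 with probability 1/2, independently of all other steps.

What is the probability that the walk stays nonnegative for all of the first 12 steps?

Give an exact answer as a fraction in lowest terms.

Answer: 231/1024

Derivation:
Let f(t,s) = #length-t paths at position s with S_1..S_t all ≥ 0.
f(t,s) = f(t-1,s-1) + f(t-1,s+1) for s ≥ 0; f(t,s) = 0 for s < 0.
t=0: f(0,0)=1
t=1: f(1,1)=1
t=2: f(2,0)=1 f(2,2)=1
t=3: f(3,1)=2 f(3,3)=1
t=4: f(4,0)=2 f(4,2)=3 f(4,4)=1
t=5: f(5,1)=5 f(5,3)=4 f(5,5)=1
t=6: f(6,0)=5 f(6,2)=9 f(6,4)=5 f(6,6)=1
t=7: f(7,1)=14 f(7,3)=14 f(7,5)=6 f(7,7)=1
t=8: f(8,0)=14 f(8,2)=28 f(8,4)=20 f(8,6)=7 f(8,8)=1
t=9: f(9,1)=42 f(9,3)=48 f(9,5)=27 f(9,7)=8 f(9,9)=1
t=10: f(10,0)=42 f(10,2)=90 f(10,4)=75 f(10,6)=35 f(10,8)=9 f(10,10)=1
t=11: f(11,1)=132 f(11,3)=165 f(11,5)=110 f(11,7)=44 f(11,9)=10 f(11,11)=1
t=12: f(12,0)=132 f(12,2)=297 f(12,4)=275 f(12,6)=154 f(12,8)=54 f(12,10)=11 f(12,12)=1
Σ_s f(12,s) = 924
P = 924/4096 = 231/1024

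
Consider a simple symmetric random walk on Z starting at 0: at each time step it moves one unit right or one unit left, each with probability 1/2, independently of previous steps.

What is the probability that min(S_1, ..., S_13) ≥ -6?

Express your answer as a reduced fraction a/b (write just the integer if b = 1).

Let f(t,s) = #length-t paths at position s with S_1..S_t all ≥ -6.
f(t,s) = f(t-1,s-1) + f(t-1,s+1) for s ≥ -6; f(t,s) = 0 for s < -6.
t=0: f(0,0)=1
t=1: f(1,-1)=1 f(1,1)=1
t=2: f(2,-2)=1 f(2,0)=2 f(2,2)=1
t=3: f(3,-3)=1 f(3,-1)=3 f(3,1)=3 f(3,3)=1
t=4: f(4,-4)=1 f(4,-2)=4 f(4,0)=6 f(4,2)=4 f(4,4)=1
t=5: f(5,-5)=1 f(5,-3)=5 f(5,-1)=10 f(5,1)=10 f(5,3)=5 f(5,5)=1
t=6: f(6,-6)=1 f(6,-4)=6 f(6,-2)=15 f(6,0)=20 f(6,2)=15 f(6,4)=6 f(6,6)=1
t=7: f(7,-5)=7 f(7,-3)=21 f(7,-1)=35 f(7,1)=35 f(7,3)=21 f(7,5)=7 f(7,7)=1
t=8: f(8,-6)=7 f(8,-4)=28 f(8,-2)=56 f(8,0)=70 f(8,2)=56 f(8,4)=28 f(8,6)=8 f(8,8)=1
t=9: f(9,-5)=35 f(9,-3)=84 f(9,-1)=126 f(9,1)=126 f(9,3)=84 f(9,5)=36 f(9,7)=9 f(9,9)=1
t=10: f(10,-6)=35 f(10,-4)=119 f(10,-2)=210 f(10,0)=252 f(10,2)=210 f(10,4)=120 f(10,6)=45 f(10,8)=10 f(10,10)=1
t=11: f(11,-5)=154 f(11,-3)=329 f(11,-1)=462 f(11,1)=462 f(11,3)=330 f(11,5)=165 f(11,7)=55 f(11,9)=11 f(11,11)=1
t=12: f(12,-6)=154 f(12,-4)=483 f(12,-2)=791 f(12,0)=924 f(12,2)=792 f(12,4)=495 f(12,6)=220 f(12,8)=66 f(12,10)=12 f(12,12)=1
t=13: f(13,-5)=637 f(13,-3)=1274 f(13,-1)=1715 f(13,1)=1716 f(13,3)=1287 f(13,5)=715 f(13,7)=286 f(13,9)=78 f(13,11)=13 f(13,13)=1
Σ_s f(13,s) = 7722
P = 7722/8192 = 3861/4096

Answer: 3861/4096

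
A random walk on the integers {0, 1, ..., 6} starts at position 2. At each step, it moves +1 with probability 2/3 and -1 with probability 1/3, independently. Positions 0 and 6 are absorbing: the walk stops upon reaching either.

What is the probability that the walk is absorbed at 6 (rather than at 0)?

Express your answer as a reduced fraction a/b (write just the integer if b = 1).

Biased walk: p = 2/3, q = 1/3, r = q/p = 1/2
Gambler's ruin: P(hit 6 before 0 | start at 2) = (1 - r^a)/(1 - r^N)
r^2 = 1/4; r^6 = 1/64
P = (1 - 1/4) / (1 - 1/64) = 3/4 / 63/64 = 16/21

Answer: 16/21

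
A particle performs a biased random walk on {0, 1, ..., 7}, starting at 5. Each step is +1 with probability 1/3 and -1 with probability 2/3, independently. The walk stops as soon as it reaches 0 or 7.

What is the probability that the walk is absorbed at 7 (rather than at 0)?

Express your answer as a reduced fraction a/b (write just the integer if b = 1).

Biased walk: p = 1/3, q = 2/3, r = q/p = 2
Gambler's ruin: P(hit 7 before 0 | start at 5) = (1 - r^a)/(1 - r^N)
r^5 = 32; r^7 = 128
P = (1 - 32) / (1 - 128) = -31 / -127 = 31/127

Answer: 31/127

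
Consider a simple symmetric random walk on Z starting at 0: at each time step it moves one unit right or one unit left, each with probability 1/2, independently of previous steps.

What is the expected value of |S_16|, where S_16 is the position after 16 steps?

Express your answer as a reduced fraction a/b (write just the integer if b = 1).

Answer: 6435/2048

Derivation:
S_16 takes values m ≡ 0 (mod 2) with |m| ≤ 16; P(S_16=m) = C(16,(16+m)/2)/2^16.
Total paths: 2^16 = 65536
Distribution: P(S=-16)=1/65536, P(S=-14)=16/65536, P(S=-12)=120/65536, P(S=-10)=560/65536, P(S=-8)=1820/65536, P(S=-6)=4368/65536, P(S=-4)=8008/65536, P(S=-2)=11440/65536, P(S=0)=12870/65536, P(S=2)=11440/65536, P(S=4)=8008/65536, P(S=6)=4368/65536, P(S=8)=1820/65536, P(S=10)=560/65536, P(S=12)=120/65536, P(S=14)=16/65536, P(S=16)=1/65536
E[|S_16|] = Σ_m |m|·P(S_16=m) = 205920/65536 = 6435/2048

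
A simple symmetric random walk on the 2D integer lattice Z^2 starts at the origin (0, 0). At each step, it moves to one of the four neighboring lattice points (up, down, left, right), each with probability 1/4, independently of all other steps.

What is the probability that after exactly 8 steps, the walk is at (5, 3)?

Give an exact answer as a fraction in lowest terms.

Answer: 7/8192

Derivation:
Let h be the number of horizontal steps (so 8-h are vertical). To end at (5,3) need (h+5)/2 right-steps and ((8-h)+3)/2 up-steps.
Sum over h with 5 ≤ h ≤ 5, h ≡ 1 (mod 2), 8-h ≡ 1 (mod 2):
h=5: C(8,5)·C(5,5)·C(3,3) = 56·1·1 = 56
Total favorable: 56
Total paths: 4^8 = 65536
P = 56/65536 = 7/8192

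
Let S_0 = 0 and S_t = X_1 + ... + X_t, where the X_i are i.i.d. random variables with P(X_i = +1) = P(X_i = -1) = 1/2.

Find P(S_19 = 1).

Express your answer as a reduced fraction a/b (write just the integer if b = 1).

To reach position 1 after 19 steps: need 10 steps of +1 and 9 of -1.
Favorable paths: C(19,10) = 92378
Total paths: 2^19 = 524288
P = 92378/524288 = 46189/262144

Answer: 46189/262144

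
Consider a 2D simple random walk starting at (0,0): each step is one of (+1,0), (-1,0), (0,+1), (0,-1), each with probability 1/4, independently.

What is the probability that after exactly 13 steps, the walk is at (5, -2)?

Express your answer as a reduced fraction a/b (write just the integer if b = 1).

Answer: 184041/33554432

Derivation:
Let h be the number of horizontal steps (so 13-h are vertical). To end at (5,-2) need (h+5)/2 right-steps and ((13-h)-2)/2 up-steps.
Sum over h with 5 ≤ h ≤ 11, h ≡ 1 (mod 2), 13-h ≡ 0 (mod 2):
h=5: C(13,5)·C(5,5)·C(8,3) = 1287·1·56 = 72072
h=7: C(13,7)·C(7,6)·C(6,2) = 1716·7·15 = 180180
h=9: C(13,9)·C(9,7)·C(4,1) = 715·36·4 = 102960
h=11: C(13,11)·C(11,8)·C(2,0) = 78·165·1 = 12870
Total favorable: 368082
Total paths: 4^13 = 67108864
P = 368082/67108864 = 184041/33554432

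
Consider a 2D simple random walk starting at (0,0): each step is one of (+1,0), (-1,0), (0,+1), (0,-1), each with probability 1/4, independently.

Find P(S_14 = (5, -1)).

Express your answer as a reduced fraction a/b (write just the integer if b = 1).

Let h be the number of horizontal steps (so 14-h are vertical). To end at (5,-1) need (h+5)/2 right-steps and ((14-h)-1)/2 up-steps.
Sum over h with 5 ≤ h ≤ 13, h ≡ 1 (mod 2), 14-h ≡ 1 (mod 2):
h=5: C(14,5)·C(5,5)·C(9,4) = 2002·1·126 = 252252
h=7: C(14,7)·C(7,6)·C(7,3) = 3432·7·35 = 840840
h=9: C(14,9)·C(9,7)·C(5,2) = 2002·36·10 = 720720
h=11: C(14,11)·C(11,8)·C(3,1) = 364·165·3 = 180180
h=13: C(14,13)·C(13,9)·C(1,0) = 14·715·1 = 10010
Total favorable: 2004002
Total paths: 4^14 = 268435456
P = 2004002/268435456 = 1002001/134217728

Answer: 1002001/134217728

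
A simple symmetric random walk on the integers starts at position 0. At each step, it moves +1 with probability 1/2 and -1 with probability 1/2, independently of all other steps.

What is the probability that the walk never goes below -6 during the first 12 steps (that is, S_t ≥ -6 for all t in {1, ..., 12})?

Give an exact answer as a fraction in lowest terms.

Let f(t,s) = #length-t paths at position s with S_1..S_t all ≥ -6.
f(t,s) = f(t-1,s-1) + f(t-1,s+1) for s ≥ -6; f(t,s) = 0 for s < -6.
t=0: f(0,0)=1
t=1: f(1,-1)=1 f(1,1)=1
t=2: f(2,-2)=1 f(2,0)=2 f(2,2)=1
t=3: f(3,-3)=1 f(3,-1)=3 f(3,1)=3 f(3,3)=1
t=4: f(4,-4)=1 f(4,-2)=4 f(4,0)=6 f(4,2)=4 f(4,4)=1
t=5: f(5,-5)=1 f(5,-3)=5 f(5,-1)=10 f(5,1)=10 f(5,3)=5 f(5,5)=1
t=6: f(6,-6)=1 f(6,-4)=6 f(6,-2)=15 f(6,0)=20 f(6,2)=15 f(6,4)=6 f(6,6)=1
t=7: f(7,-5)=7 f(7,-3)=21 f(7,-1)=35 f(7,1)=35 f(7,3)=21 f(7,5)=7 f(7,7)=1
t=8: f(8,-6)=7 f(8,-4)=28 f(8,-2)=56 f(8,0)=70 f(8,2)=56 f(8,4)=28 f(8,6)=8 f(8,8)=1
t=9: f(9,-5)=35 f(9,-3)=84 f(9,-1)=126 f(9,1)=126 f(9,3)=84 f(9,5)=36 f(9,7)=9 f(9,9)=1
t=10: f(10,-6)=35 f(10,-4)=119 f(10,-2)=210 f(10,0)=252 f(10,2)=210 f(10,4)=120 f(10,6)=45 f(10,8)=10 f(10,10)=1
t=11: f(11,-5)=154 f(11,-3)=329 f(11,-1)=462 f(11,1)=462 f(11,3)=330 f(11,5)=165 f(11,7)=55 f(11,9)=11 f(11,11)=1
t=12: f(12,-6)=154 f(12,-4)=483 f(12,-2)=791 f(12,0)=924 f(12,2)=792 f(12,4)=495 f(12,6)=220 f(12,8)=66 f(12,10)=12 f(12,12)=1
Σ_s f(12,s) = 3938
P = 3938/4096 = 1969/2048

Answer: 1969/2048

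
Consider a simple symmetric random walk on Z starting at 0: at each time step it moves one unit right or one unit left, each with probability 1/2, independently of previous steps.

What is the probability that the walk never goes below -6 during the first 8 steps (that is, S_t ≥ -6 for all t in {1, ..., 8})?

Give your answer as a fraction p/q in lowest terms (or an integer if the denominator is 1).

Answer: 127/128

Derivation:
Let f(t,s) = #length-t paths at position s with S_1..S_t all ≥ -6.
f(t,s) = f(t-1,s-1) + f(t-1,s+1) for s ≥ -6; f(t,s) = 0 for s < -6.
t=0: f(0,0)=1
t=1: f(1,-1)=1 f(1,1)=1
t=2: f(2,-2)=1 f(2,0)=2 f(2,2)=1
t=3: f(3,-3)=1 f(3,-1)=3 f(3,1)=3 f(3,3)=1
t=4: f(4,-4)=1 f(4,-2)=4 f(4,0)=6 f(4,2)=4 f(4,4)=1
t=5: f(5,-5)=1 f(5,-3)=5 f(5,-1)=10 f(5,1)=10 f(5,3)=5 f(5,5)=1
t=6: f(6,-6)=1 f(6,-4)=6 f(6,-2)=15 f(6,0)=20 f(6,2)=15 f(6,4)=6 f(6,6)=1
t=7: f(7,-5)=7 f(7,-3)=21 f(7,-1)=35 f(7,1)=35 f(7,3)=21 f(7,5)=7 f(7,7)=1
t=8: f(8,-6)=7 f(8,-4)=28 f(8,-2)=56 f(8,0)=70 f(8,2)=56 f(8,4)=28 f(8,6)=8 f(8,8)=1
Σ_s f(8,s) = 254
P = 254/256 = 127/128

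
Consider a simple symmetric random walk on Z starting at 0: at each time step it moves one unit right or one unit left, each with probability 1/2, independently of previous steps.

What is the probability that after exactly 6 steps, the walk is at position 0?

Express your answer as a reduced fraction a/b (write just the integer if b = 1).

To return to 0 after 6 steps: need exactly 3 steps of +1 and 3 of -1.
Favorable paths: C(6,3) = 20
Total paths: 2^6 = 64
P = 20/64 = 5/16

Answer: 5/16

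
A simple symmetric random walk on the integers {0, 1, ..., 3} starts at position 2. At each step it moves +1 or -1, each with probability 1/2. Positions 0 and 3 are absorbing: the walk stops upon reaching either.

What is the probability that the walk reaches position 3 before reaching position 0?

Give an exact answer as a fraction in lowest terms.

Answer: 2/3

Derivation:
Symmetric walk (p = 1/2): the harmonic-function argument gives P(hit 3 before 0 | start at 2) = a/N.
P = 2/3 = 2/3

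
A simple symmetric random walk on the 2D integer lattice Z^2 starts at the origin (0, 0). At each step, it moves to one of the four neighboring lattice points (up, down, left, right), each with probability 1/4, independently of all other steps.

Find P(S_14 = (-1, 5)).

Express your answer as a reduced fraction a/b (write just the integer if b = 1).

Answer: 1002001/134217728

Derivation:
Let h be the number of horizontal steps (so 14-h are vertical). To end at (-1,5) need (h-1)/2 right-steps and ((14-h)+5)/2 up-steps.
Sum over h with 1 ≤ h ≤ 9, h ≡ 1 (mod 2), 14-h ≡ 1 (mod 2):
h=1: C(14,1)·C(1,0)·C(13,9) = 14·1·715 = 10010
h=3: C(14,3)·C(3,1)·C(11,8) = 364·3·165 = 180180
h=5: C(14,5)·C(5,2)·C(9,7) = 2002·10·36 = 720720
h=7: C(14,7)·C(7,3)·C(7,6) = 3432·35·7 = 840840
h=9: C(14,9)·C(9,4)·C(5,5) = 2002·126·1 = 252252
Total favorable: 2004002
Total paths: 4^14 = 268435456
P = 2004002/268435456 = 1002001/134217728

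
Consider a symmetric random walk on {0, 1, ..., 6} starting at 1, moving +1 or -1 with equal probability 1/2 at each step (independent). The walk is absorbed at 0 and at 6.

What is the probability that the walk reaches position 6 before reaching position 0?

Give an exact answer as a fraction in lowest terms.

Symmetric walk (p = 1/2): the harmonic-function argument gives P(hit 6 before 0 | start at 1) = a/N.
P = 1/6 = 1/6

Answer: 1/6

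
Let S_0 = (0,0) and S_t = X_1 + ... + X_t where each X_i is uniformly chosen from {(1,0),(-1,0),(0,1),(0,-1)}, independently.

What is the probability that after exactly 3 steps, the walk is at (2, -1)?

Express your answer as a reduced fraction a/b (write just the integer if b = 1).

Answer: 3/64

Derivation:
Let h be the number of horizontal steps (so 3-h are vertical). To end at (2,-1) need (h+2)/2 right-steps and ((3-h)-1)/2 up-steps.
Sum over h with 2 ≤ h ≤ 2, h ≡ 0 (mod 2), 3-h ≡ 1 (mod 2):
h=2: C(3,2)·C(2,2)·C(1,0) = 3·1·1 = 3
Total favorable: 3
Total paths: 4^3 = 64
P = 3/64 = 3/64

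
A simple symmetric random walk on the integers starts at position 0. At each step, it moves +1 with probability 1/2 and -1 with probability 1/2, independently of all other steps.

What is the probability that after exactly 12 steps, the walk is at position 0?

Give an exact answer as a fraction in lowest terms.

To return to 0 after 12 steps: need exactly 6 steps of +1 and 6 of -1.
Favorable paths: C(12,6) = 924
Total paths: 2^12 = 4096
P = 924/4096 = 231/1024

Answer: 231/1024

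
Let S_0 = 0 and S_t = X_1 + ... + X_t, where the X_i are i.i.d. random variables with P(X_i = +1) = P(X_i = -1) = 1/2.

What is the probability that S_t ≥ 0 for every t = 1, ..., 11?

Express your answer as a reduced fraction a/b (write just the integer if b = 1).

Let f(t,s) = #length-t paths at position s with S_1..S_t all ≥ 0.
f(t,s) = f(t-1,s-1) + f(t-1,s+1) for s ≥ 0; f(t,s) = 0 for s < 0.
t=0: f(0,0)=1
t=1: f(1,1)=1
t=2: f(2,0)=1 f(2,2)=1
t=3: f(3,1)=2 f(3,3)=1
t=4: f(4,0)=2 f(4,2)=3 f(4,4)=1
t=5: f(5,1)=5 f(5,3)=4 f(5,5)=1
t=6: f(6,0)=5 f(6,2)=9 f(6,4)=5 f(6,6)=1
t=7: f(7,1)=14 f(7,3)=14 f(7,5)=6 f(7,7)=1
t=8: f(8,0)=14 f(8,2)=28 f(8,4)=20 f(8,6)=7 f(8,8)=1
t=9: f(9,1)=42 f(9,3)=48 f(9,5)=27 f(9,7)=8 f(9,9)=1
t=10: f(10,0)=42 f(10,2)=90 f(10,4)=75 f(10,6)=35 f(10,8)=9 f(10,10)=1
t=11: f(11,1)=132 f(11,3)=165 f(11,5)=110 f(11,7)=44 f(11,9)=10 f(11,11)=1
Σ_s f(11,s) = 462
P = 462/2048 = 231/1024

Answer: 231/1024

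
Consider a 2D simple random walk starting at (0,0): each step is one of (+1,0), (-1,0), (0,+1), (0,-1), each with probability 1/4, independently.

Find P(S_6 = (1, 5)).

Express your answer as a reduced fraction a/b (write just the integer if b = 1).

Let h be the number of horizontal steps (so 6-h are vertical). To end at (1,5) need (h+1)/2 right-steps and ((6-h)+5)/2 up-steps.
Sum over h with 1 ≤ h ≤ 1, h ≡ 1 (mod 2), 6-h ≡ 1 (mod 2):
h=1: C(6,1)·C(1,1)·C(5,5) = 6·1·1 = 6
Total favorable: 6
Total paths: 4^6 = 4096
P = 6/4096 = 3/2048

Answer: 3/2048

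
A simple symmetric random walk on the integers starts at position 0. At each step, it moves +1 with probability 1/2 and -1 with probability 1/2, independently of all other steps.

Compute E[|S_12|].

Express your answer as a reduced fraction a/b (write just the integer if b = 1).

S_12 takes values m ≡ 0 (mod 2) with |m| ≤ 12; P(S_12=m) = C(12,(12+m)/2)/2^12.
Total paths: 2^12 = 4096
Distribution: P(S=-12)=1/4096, P(S=-10)=12/4096, P(S=-8)=66/4096, P(S=-6)=220/4096, P(S=-4)=495/4096, P(S=-2)=792/4096, P(S=0)=924/4096, P(S=2)=792/4096, P(S=4)=495/4096, P(S=6)=220/4096, P(S=8)=66/4096, P(S=10)=12/4096, P(S=12)=1/4096
E[|S_12|] = Σ_m |m|·P(S_12=m) = 11088/4096 = 693/256

Answer: 693/256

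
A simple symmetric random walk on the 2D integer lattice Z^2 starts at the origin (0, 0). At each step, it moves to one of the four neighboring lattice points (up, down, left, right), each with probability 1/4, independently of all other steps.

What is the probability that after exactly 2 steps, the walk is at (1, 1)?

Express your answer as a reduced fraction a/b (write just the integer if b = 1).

Answer: 1/8

Derivation:
Let h be the number of horizontal steps (so 2-h are vertical). To end at (1,1) need (h+1)/2 right-steps and ((2-h)+1)/2 up-steps.
Sum over h with 1 ≤ h ≤ 1, h ≡ 1 (mod 2), 2-h ≡ 1 (mod 2):
h=1: C(2,1)·C(1,1)·C(1,1) = 2·1·1 = 2
Total favorable: 2
Total paths: 4^2 = 16
P = 2/16 = 1/8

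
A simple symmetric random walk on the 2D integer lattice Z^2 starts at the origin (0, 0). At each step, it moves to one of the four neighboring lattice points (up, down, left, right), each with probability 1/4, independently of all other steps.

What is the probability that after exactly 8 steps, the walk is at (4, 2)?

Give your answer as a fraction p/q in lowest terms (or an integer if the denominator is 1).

Let h be the number of horizontal steps (so 8-h are vertical). To end at (4,2) need (h+4)/2 right-steps and ((8-h)+2)/2 up-steps.
Sum over h with 4 ≤ h ≤ 6, h ≡ 0 (mod 2), 8-h ≡ 0 (mod 2):
h=4: C(8,4)·C(4,4)·C(4,3) = 70·1·4 = 280
h=6: C(8,6)·C(6,5)·C(2,2) = 28·6·1 = 168
Total favorable: 448
Total paths: 4^8 = 65536
P = 448/65536 = 7/1024

Answer: 7/1024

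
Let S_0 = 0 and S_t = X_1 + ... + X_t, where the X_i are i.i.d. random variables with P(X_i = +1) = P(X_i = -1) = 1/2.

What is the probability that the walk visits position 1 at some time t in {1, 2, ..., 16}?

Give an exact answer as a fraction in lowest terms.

Answer: 26333/32768

Derivation:
Count via complement. Let g(t,s) = #length-t paths at position s with S_1..S_t all ≠ 1.
g(t,s) = g(t-1,s-1) + g(t-1,s+1) for s ≠ 1; g(t,1) = 0.
t=0: g(0,0)=1
t=1: g(1,-1)=1
t=2: g(2,-2)=1 g(2,0)=1
t=3: g(3,-3)=1 g(3,-1)=2
t=4: g(4,-4)=1 g(4,-2)=3 g(4,0)=2
t=5: g(5,-5)=1 g(5,-3)=4 g(5,-1)=5
t=6: g(6,-6)=1 g(6,-4)=5 g(6,-2)=9 g(6,0)=5
t=7: g(7,-7)=1 g(7,-5)=6 g(7,-3)=14 g(7,-1)=14
t=8: g(8,-8)=1 g(8,-6)=7 g(8,-4)=20 g(8,-2)=28 g(8,0)=14
t=9: g(9,-9)=1 g(9,-7)=8 g(9,-5)=27 g(9,-3)=48 g(9,-1)=42
t=10: g(10,-10)=1 g(10,-8)=9 g(10,-6)=35 g(10,-4)=75 g(10,-2)=90 g(10,0)=42
t=11: g(11,-11)=1 g(11,-9)=10 g(11,-7)=44 g(11,-5)=110 g(11,-3)=165 g(11,-1)=132
t=12: g(12,-12)=1 g(12,-10)=11 g(12,-8)=54 g(12,-6)=154 g(12,-4)=275 g(12,-2)=297 g(12,0)=132
t=13: g(13,-13)=1 g(13,-11)=12 g(13,-9)=65 g(13,-7)=208 g(13,-5)=429 g(13,-3)=572 g(13,-1)=429
t=14: g(14,-14)=1 g(14,-12)=13 g(14,-10)=77 g(14,-8)=273 g(14,-6)=637 g(14,-4)=1001 g(14,-2)=1001 g(14,0)=429
t=15: g(15,-15)=1 g(15,-13)=14 g(15,-11)=90 g(15,-9)=350 g(15,-7)=910 g(15,-5)=1638 g(15,-3)=2002 g(15,-1)=1430
t=16: g(16,-16)=1 g(16,-14)=15 g(16,-12)=104 g(16,-10)=440 g(16,-8)=1260 g(16,-6)=2548 g(16,-4)=3640 g(16,-2)=3432 g(16,0)=1430
Paths never hitting 1: Σ_s g(16,s) = 12870
Paths hitting 1: 2^16 - 12870 = 52666
P = 52666/65536 = 26333/32768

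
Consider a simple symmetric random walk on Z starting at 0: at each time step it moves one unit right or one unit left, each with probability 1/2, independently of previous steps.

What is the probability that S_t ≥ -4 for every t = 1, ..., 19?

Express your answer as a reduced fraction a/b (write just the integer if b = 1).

Answer: 96577/131072

Derivation:
Let f(t,s) = #length-t paths at position s with S_1..S_t all ≥ -4.
f(t,s) = f(t-1,s-1) + f(t-1,s+1) for s ≥ -4; f(t,s) = 0 for s < -4.
t=0: f(0,0)=1
t=1: f(1,-1)=1 f(1,1)=1
t=2: f(2,-2)=1 f(2,0)=2 f(2,2)=1
t=3: f(3,-3)=1 f(3,-1)=3 f(3,1)=3 f(3,3)=1
t=4: f(4,-4)=1 f(4,-2)=4 f(4,0)=6 f(4,2)=4 f(4,4)=1
t=5: f(5,-3)=5 f(5,-1)=10 f(5,1)=10 f(5,3)=5 f(5,5)=1
t=6: f(6,-4)=5 f(6,-2)=15 f(6,0)=20 f(6,2)=15 f(6,4)=6 f(6,6)=1
t=7: f(7,-3)=20 f(7,-1)=35 f(7,1)=35 f(7,3)=21 f(7,5)=7 f(7,7)=1
t=8: f(8,-4)=20 f(8,-2)=55 f(8,0)=70 f(8,2)=56 f(8,4)=28 f(8,6)=8 f(8,8)=1
t=9: f(9,-3)=75 f(9,-1)=125 f(9,1)=126 f(9,3)=84 f(9,5)=36 f(9,7)=9 f(9,9)=1
t=10: f(10,-4)=75 f(10,-2)=200 f(10,0)=251 f(10,2)=210 f(10,4)=120 f(10,6)=45 f(10,8)=10 f(10,10)=1
t=11: f(11,-3)=275 f(11,-1)=451 f(11,1)=461 f(11,3)=330 f(11,5)=165 f(11,7)=55 f(11,9)=11 f(11,11)=1
t=12: f(12,-4)=275 f(12,-2)=726 f(12,0)=912 f(12,2)=791 f(12,4)=495 f(12,6)=220 f(12,8)=66 f(12,10)=12 f(12,12)=1
t=13: f(13,-3)=1001 f(13,-1)=1638 f(13,1)=1703 f(13,3)=1286 f(13,5)=715 f(13,7)=286 f(13,9)=78 f(13,11)=13 f(13,13)=1
t=14: f(14,-4)=1001 f(14,-2)=2639 f(14,0)=3341 f(14,2)=2989 f(14,4)=2001 f(14,6)=1001 f(14,8)=364 f(14,10)=91 f(14,12)=14 f(14,14)=1
t=15: f(15,-3)=3640 f(15,-1)=5980 f(15,1)=6330 f(15,3)=4990 f(15,5)=3002 f(15,7)=1365 f(15,9)=455 f(15,11)=105 f(15,13)=15 f(15,15)=1
t=16: f(16,-4)=3640 f(16,-2)=9620 f(16,0)=12310 f(16,2)=11320 f(16,4)=7992 f(16,6)=4367 f(16,8)=1820 f(16,10)=560 f(16,12)=120 f(16,14)=16 f(16,16)=1
t=17: f(17,-3)=13260 f(17,-1)=21930 f(17,1)=23630 f(17,3)=19312 f(17,5)=12359 f(17,7)=6187 f(17,9)=2380 f(17,11)=680 f(17,13)=136 f(17,15)=17 f(17,17)=1
t=18: f(18,-4)=13260 f(18,-2)=35190 f(18,0)=45560 f(18,2)=42942 f(18,4)=31671 f(18,6)=18546 f(18,8)=8567 f(18,10)=3060 f(18,12)=816 f(18,14)=153 f(18,16)=18 f(18,18)=1
t=19: f(19,-3)=48450 f(19,-1)=80750 f(19,1)=88502 f(19,3)=74613 f(19,5)=50217 f(19,7)=27113 f(19,9)=11627 f(19,11)=3876 f(19,13)=969 f(19,15)=171 f(19,17)=19 f(19,19)=1
Σ_s f(19,s) = 386308
P = 386308/524288 = 96577/131072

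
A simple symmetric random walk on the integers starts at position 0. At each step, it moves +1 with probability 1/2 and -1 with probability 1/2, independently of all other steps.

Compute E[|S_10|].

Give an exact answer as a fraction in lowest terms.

S_10 takes values m ≡ 0 (mod 2) with |m| ≤ 10; P(S_10=m) = C(10,(10+m)/2)/2^10.
Total paths: 2^10 = 1024
Distribution: P(S=-10)=1/1024, P(S=-8)=10/1024, P(S=-6)=45/1024, P(S=-4)=120/1024, P(S=-2)=210/1024, P(S=0)=252/1024, P(S=2)=210/1024, P(S=4)=120/1024, P(S=6)=45/1024, P(S=8)=10/1024, P(S=10)=1/1024
E[|S_10|] = Σ_m |m|·P(S_10=m) = 2520/1024 = 315/128

Answer: 315/128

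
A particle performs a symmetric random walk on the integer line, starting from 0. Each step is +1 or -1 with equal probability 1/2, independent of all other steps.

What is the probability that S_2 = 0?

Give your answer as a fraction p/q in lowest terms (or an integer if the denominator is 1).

To return to 0 after 2 steps: need exactly 1 step of +1 and 1 of -1.
Favorable paths: C(2,1) = 2
Total paths: 2^2 = 4
P = 2/4 = 1/2

Answer: 1/2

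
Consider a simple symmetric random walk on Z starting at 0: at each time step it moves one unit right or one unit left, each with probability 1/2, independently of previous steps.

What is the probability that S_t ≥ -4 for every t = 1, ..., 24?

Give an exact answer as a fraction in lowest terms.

Let f(t,s) = #length-t paths at position s with S_1..S_t all ≥ -4.
f(t,s) = f(t-1,s-1) + f(t-1,s+1) for s ≥ -4; f(t,s) = 0 for s < -4.
t=0: f(0,0)=1
t=1: f(1,-1)=1 f(1,1)=1
t=2: f(2,-2)=1 f(2,0)=2 f(2,2)=1
t=3: f(3,-3)=1 f(3,-1)=3 f(3,1)=3 f(3,3)=1
t=4: f(4,-4)=1 f(4,-2)=4 f(4,0)=6 f(4,2)=4 f(4,4)=1
t=5: f(5,-3)=5 f(5,-1)=10 f(5,1)=10 f(5,3)=5 f(5,5)=1
t=6: f(6,-4)=5 f(6,-2)=15 f(6,0)=20 f(6,2)=15 f(6,4)=6 f(6,6)=1
t=7: f(7,-3)=20 f(7,-1)=35 f(7,1)=35 f(7,3)=21 f(7,5)=7 f(7,7)=1
t=8: f(8,-4)=20 f(8,-2)=55 f(8,0)=70 f(8,2)=56 f(8,4)=28 f(8,6)=8 f(8,8)=1
t=9: f(9,-3)=75 f(9,-1)=125 f(9,1)=126 f(9,3)=84 f(9,5)=36 f(9,7)=9 f(9,9)=1
t=10: f(10,-4)=75 f(10,-2)=200 f(10,0)=251 f(10,2)=210 f(10,4)=120 f(10,6)=45 f(10,8)=10 f(10,10)=1
t=11: f(11,-3)=275 f(11,-1)=451 f(11,1)=461 f(11,3)=330 f(11,5)=165 f(11,7)=55 f(11,9)=11 f(11,11)=1
t=12: f(12,-4)=275 f(12,-2)=726 f(12,0)=912 f(12,2)=791 f(12,4)=495 f(12,6)=220 f(12,8)=66 f(12,10)=12 f(12,12)=1
t=13: f(13,-3)=1001 f(13,-1)=1638 f(13,1)=1703 f(13,3)=1286 f(13,5)=715 f(13,7)=286 f(13,9)=78 f(13,11)=13 f(13,13)=1
t=14: f(14,-4)=1001 f(14,-2)=2639 f(14,0)=3341 f(14,2)=2989 f(14,4)=2001 f(14,6)=1001 f(14,8)=364 f(14,10)=91 f(14,12)=14 f(14,14)=1
t=15: f(15,-3)=3640 f(15,-1)=5980 f(15,1)=6330 f(15,3)=4990 f(15,5)=3002 f(15,7)=1365 f(15,9)=455 f(15,11)=105 f(15,13)=15 f(15,15)=1
t=16: f(16,-4)=3640 f(16,-2)=9620 f(16,0)=12310 f(16,2)=11320 f(16,4)=7992 f(16,6)=4367 f(16,8)=1820 f(16,10)=560 f(16,12)=120 f(16,14)=16 f(16,16)=1
t=17: f(17,-3)=13260 f(17,-1)=21930 f(17,1)=23630 f(17,3)=19312 f(17,5)=12359 f(17,7)=6187 f(17,9)=2380 f(17,11)=680 f(17,13)=136 f(17,15)=17 f(17,17)=1
t=18: f(18,-4)=13260 f(18,-2)=35190 f(18,0)=45560 f(18,2)=42942 f(18,4)=31671 f(18,6)=18546 f(18,8)=8567 f(18,10)=3060 f(18,12)=816 f(18,14)=153 f(18,16)=18 f(18,18)=1
t=19: f(19,-3)=48450 f(19,-1)=80750 f(19,1)=88502 f(19,3)=74613 f(19,5)=50217 f(19,7)=27113 f(19,9)=11627 f(19,11)=3876 f(19,13)=969 f(19,15)=171 f(19,17)=19 f(19,19)=1
t=20: f(20,-4)=48450 f(20,-2)=129200 f(20,0)=169252 f(20,2)=163115 f(20,4)=124830 f(20,6)=77330 f(20,8)=38740 f(20,10)=15503 f(20,12)=4845 f(20,14)=1140 f(20,16)=190 f(20,18)=20 f(20,20)=1
t=21: f(21,-3)=177650 f(21,-1)=298452 f(21,1)=332367 f(21,3)=287945 f(21,5)=202160 f(21,7)=116070 f(21,9)=54243 f(21,11)=20348 f(21,13)=5985 f(21,15)=1330 f(21,17)=210 f(21,19)=21 f(21,21)=1
t=22: f(22,-4)=177650 f(22,-2)=476102 f(22,0)=630819 f(22,2)=620312 f(22,4)=490105 f(22,6)=318230 f(22,8)=170313 f(22,10)=74591 f(22,12)=26333 f(22,14)=7315 f(22,16)=1540 f(22,18)=231 f(22,20)=22 f(22,22)=1
t=23: f(23,-3)=653752 f(23,-1)=1106921 f(23,1)=1251131 f(23,3)=1110417 f(23,5)=808335 f(23,7)=488543 f(23,9)=244904 f(23,11)=100924 f(23,13)=33648 f(23,15)=8855 f(23,17)=1771 f(23,19)=253 f(23,21)=23 f(23,23)=1
t=24: f(24,-4)=653752 f(24,-2)=1760673 f(24,0)=2358052 f(24,2)=2361548 f(24,4)=1918752 f(24,6)=1296878 f(24,8)=733447 f(24,10)=345828 f(24,12)=134572 f(24,14)=42503 f(24,16)=10626 f(24,18)=2024 f(24,20)=276 f(24,22)=24 f(24,24)=1
Σ_s f(24,s) = 11618956
P = 11618956/16777216 = 2904739/4194304

Answer: 2904739/4194304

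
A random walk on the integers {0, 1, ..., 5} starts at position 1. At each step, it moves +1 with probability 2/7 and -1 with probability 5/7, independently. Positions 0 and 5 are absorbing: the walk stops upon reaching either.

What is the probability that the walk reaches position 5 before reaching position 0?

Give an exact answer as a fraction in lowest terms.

Biased walk: p = 2/7, q = 5/7, r = q/p = 5/2
Gambler's ruin: P(hit 5 before 0 | start at 1) = (1 - r^a)/(1 - r^N)
r^1 = 5/2; r^5 = 3125/32
P = (1 - 5/2) / (1 - 3125/32) = -3/2 / -3093/32 = 16/1031

Answer: 16/1031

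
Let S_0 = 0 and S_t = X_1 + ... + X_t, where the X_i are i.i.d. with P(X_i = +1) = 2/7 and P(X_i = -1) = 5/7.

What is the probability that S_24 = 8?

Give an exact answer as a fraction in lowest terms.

To reach position 8 after 24 steps: need 16 steps of +1 and 8 steps of -1.
Number of such sequences: C(24,16) = 735471
Each has probability (2/7)^16 · (5/7)^8 = 25600000000/191581231380566414401
P = 735471 · 25600000000/191581231380566414401 = 18828057600000000/191581231380566414401

Answer: 18828057600000000/191581231380566414401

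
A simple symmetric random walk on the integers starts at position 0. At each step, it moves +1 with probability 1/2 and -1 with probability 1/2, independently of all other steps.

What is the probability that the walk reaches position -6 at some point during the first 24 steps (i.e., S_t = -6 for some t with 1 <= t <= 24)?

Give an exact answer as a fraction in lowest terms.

Answer: 962689/4194304

Derivation:
Count via complement. Let g(t,s) = #length-t paths at position s with S_1..S_t all ≠ -6.
g(t,s) = g(t-1,s-1) + g(t-1,s+1) for s ≠ -6; g(t,-6) = 0.
t=0: g(0,0)=1
t=1: g(1,-1)=1 g(1,1)=1
t=2: g(2,-2)=1 g(2,0)=2 g(2,2)=1
t=3: g(3,-3)=1 g(3,-1)=3 g(3,1)=3 g(3,3)=1
t=4: g(4,-4)=1 g(4,-2)=4 g(4,0)=6 g(4,2)=4 g(4,4)=1
t=5: g(5,-5)=1 g(5,-3)=5 g(5,-1)=10 g(5,1)=10 g(5,3)=5 g(5,5)=1
t=6: g(6,-4)=6 g(6,-2)=15 g(6,0)=20 g(6,2)=15 g(6,4)=6 g(6,6)=1
t=7: g(7,-5)=6 g(7,-3)=21 g(7,-1)=35 g(7,1)=35 g(7,3)=21 g(7,5)=7 g(7,7)=1
t=8: g(8,-4)=27 g(8,-2)=56 g(8,0)=70 g(8,2)=56 g(8,4)=28 g(8,6)=8 g(8,8)=1
t=9: g(9,-5)=27 g(9,-3)=83 g(9,-1)=126 g(9,1)=126 g(9,3)=84 g(9,5)=36 g(9,7)=9 g(9,9)=1
t=10: g(10,-4)=110 g(10,-2)=209 g(10,0)=252 g(10,2)=210 g(10,4)=120 g(10,6)=45 g(10,8)=10 g(10,10)=1
t=11: g(11,-5)=110 g(11,-3)=319 g(11,-1)=461 g(11,1)=462 g(11,3)=330 g(11,5)=165 g(11,7)=55 g(11,9)=11 g(11,11)=1
t=12: g(12,-4)=429 g(12,-2)=780 g(12,0)=923 g(12,2)=792 g(12,4)=495 g(12,6)=220 g(12,8)=66 g(12,10)=12 g(12,12)=1
t=13: g(13,-5)=429 g(13,-3)=1209 g(13,-1)=1703 g(13,1)=1715 g(13,3)=1287 g(13,5)=715 g(13,7)=286 g(13,9)=78 g(13,11)=13 g(13,13)=1
t=14: g(14,-4)=1638 g(14,-2)=2912 g(14,0)=3418 g(14,2)=3002 g(14,4)=2002 g(14,6)=1001 g(14,8)=364 g(14,10)=91 g(14,12)=14 g(14,14)=1
t=15: g(15,-5)=1638 g(15,-3)=4550 g(15,-1)=6330 g(15,1)=6420 g(15,3)=5004 g(15,5)=3003 g(15,7)=1365 g(15,9)=455 g(15,11)=105 g(15,13)=15 g(15,15)=1
t=16: g(16,-4)=6188 g(16,-2)=10880 g(16,0)=12750 g(16,2)=11424 g(16,4)=8007 g(16,6)=4368 g(16,8)=1820 g(16,10)=560 g(16,12)=120 g(16,14)=16 g(16,16)=1
t=17: g(17,-5)=6188 g(17,-3)=17068 g(17,-1)=23630 g(17,1)=24174 g(17,3)=19431 g(17,5)=12375 g(17,7)=6188 g(17,9)=2380 g(17,11)=680 g(17,13)=136 g(17,15)=17 g(17,17)=1
t=18: g(18,-4)=23256 g(18,-2)=40698 g(18,0)=47804 g(18,2)=43605 g(18,4)=31806 g(18,6)=18563 g(18,8)=8568 g(18,10)=3060 g(18,12)=816 g(18,14)=153 g(18,16)=18 g(18,18)=1
t=19: g(19,-5)=23256 g(19,-3)=63954 g(19,-1)=88502 g(19,1)=91409 g(19,3)=75411 g(19,5)=50369 g(19,7)=27131 g(19,9)=11628 g(19,11)=3876 g(19,13)=969 g(19,15)=171 g(19,17)=19 g(19,19)=1
t=20: g(20,-4)=87210 g(20,-2)=152456 g(20,0)=179911 g(20,2)=166820 g(20,4)=125780 g(20,6)=77500 g(20,8)=38759 g(20,10)=15504 g(20,12)=4845 g(20,14)=1140 g(20,16)=190 g(20,18)=20 g(20,20)=1
t=21: g(21,-5)=87210 g(21,-3)=239666 g(21,-1)=332367 g(21,1)=346731 g(21,3)=292600 g(21,5)=203280 g(21,7)=116259 g(21,9)=54263 g(21,11)=20349 g(21,13)=5985 g(21,15)=1330 g(21,17)=210 g(21,19)=21 g(21,21)=1
t=22: g(22,-4)=326876 g(22,-2)=572033 g(22,0)=679098 g(22,2)=639331 g(22,4)=495880 g(22,6)=319539 g(22,8)=170522 g(22,10)=74612 g(22,12)=26334 g(22,14)=7315 g(22,16)=1540 g(22,18)=231 g(22,20)=22 g(22,22)=1
t=23: g(23,-5)=326876 g(23,-3)=898909 g(23,-1)=1251131 g(23,1)=1318429 g(23,3)=1135211 g(23,5)=815419 g(23,7)=490061 g(23,9)=245134 g(23,11)=100946 g(23,13)=33649 g(23,15)=8855 g(23,17)=1771 g(23,19)=253 g(23,21)=23 g(23,23)=1
t=24: g(24,-4)=1225785 g(24,-2)=2150040 g(24,0)=2569560 g(24,2)=2453640 g(24,4)=1950630 g(24,6)=1305480 g(24,8)=735195 g(24,10)=346080 g(24,12)=134595 g(24,14)=42504 g(24,16)=10626 g(24,18)=2024 g(24,20)=276 g(24,22)=24 g(24,24)=1
Paths never hitting -6: Σ_s g(24,s) = 12926460
Paths hitting -6: 2^24 - 12926460 = 3850756
P = 3850756/16777216 = 962689/4194304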